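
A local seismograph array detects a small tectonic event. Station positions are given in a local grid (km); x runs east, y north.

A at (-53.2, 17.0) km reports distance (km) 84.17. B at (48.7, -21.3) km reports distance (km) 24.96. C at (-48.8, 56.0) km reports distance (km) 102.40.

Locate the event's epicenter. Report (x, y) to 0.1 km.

Circle about each station: (x + 53.2)² + (y − 17.0)² = 84.17²; (x − 48.7)² + (y + 21.3)² = 24.96²; (x + 48.8)² + (y − 56.0)² = 102.40².
Subtracting the A equation from the B and C equations removes the quadratic terms:
203.8 x − 76.6 y = 6167.73
8.8 x + 78.0 y = -1002.97
Solving the 2×2 system: x ≈ 24.4, y ≈ -15.6 km.

(24.4, -15.6)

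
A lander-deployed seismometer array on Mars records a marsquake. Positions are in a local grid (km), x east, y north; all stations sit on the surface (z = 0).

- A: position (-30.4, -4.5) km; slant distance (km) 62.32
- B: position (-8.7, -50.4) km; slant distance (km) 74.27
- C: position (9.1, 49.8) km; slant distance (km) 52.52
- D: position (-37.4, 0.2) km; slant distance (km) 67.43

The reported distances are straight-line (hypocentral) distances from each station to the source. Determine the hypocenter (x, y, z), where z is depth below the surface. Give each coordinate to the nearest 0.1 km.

Each station gives a sphere (x−x_i)² + (y−y_i)² + z² = d_i² (stations at z=0).
Subtracting the A sphere from B and C: z² cancels, leaving linear equations in x and y:
43.4 x − 91.8 y = 39.19
79.0 x + 108.6 y = 2743.87
Solving: x ≈ 21.407, y ≈ 9.694 km (keep extra digits for the depth step; rounded: 21.4, 9.7).
Then from the A sphere: z² = 62.32² − (x + 30.4)² − (y + 4.5)² with x = 21.407, y = 9.694, so z ≈ 31.597 ≈ 31.6 km.

(21.4, 9.7, 31.6)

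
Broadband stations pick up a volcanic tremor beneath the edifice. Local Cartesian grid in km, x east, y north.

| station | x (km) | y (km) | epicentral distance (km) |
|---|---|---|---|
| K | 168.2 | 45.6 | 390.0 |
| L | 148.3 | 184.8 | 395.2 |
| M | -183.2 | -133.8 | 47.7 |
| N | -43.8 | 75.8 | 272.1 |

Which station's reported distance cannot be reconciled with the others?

L

Solve using three stations at a time. Using K, M, N (subtract circle equations pairwise → linear system) gives (x, y) ≈ (-155.1, -172.5).
Distances from that point to each station vs reported:
  K: calculated 390.0 vs reported 390.0 → residual 0.0 km
  L: calculated 468.8 vs reported 395.2 → residual 73.6 km
  M: calculated 47.8 vs reported 47.7 → residual 0.1 km
  N: calculated 272.1 vs reported 272.1 → residual 0.0 km
K, M, N are mutually consistent (residuals ≈ 0); L is off by 73.6 km.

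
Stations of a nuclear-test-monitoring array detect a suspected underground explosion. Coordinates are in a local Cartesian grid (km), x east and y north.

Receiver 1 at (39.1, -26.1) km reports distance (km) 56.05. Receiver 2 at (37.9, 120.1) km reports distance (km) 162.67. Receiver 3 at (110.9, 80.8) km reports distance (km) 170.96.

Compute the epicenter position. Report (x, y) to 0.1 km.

Circle about each station: (x − 39.1)² + (y + 26.1)² = 56.05²; (x − 37.9)² + (y − 120.1)² = 162.67²; (x − 110.9)² + (y − 80.8)² = 170.96².
Subtracting the Receiver 1 equation from the Receiver 2 and Receiver 3 equations removes the quadratic terms:
-2.4 x + 292.4 y = -9669.53
143.6 x + 213.8 y = -9468.29
Solving the 2×2 system: x ≈ -16.5, y ≈ -33.2 km.

-16.5 km east, -33.2 km north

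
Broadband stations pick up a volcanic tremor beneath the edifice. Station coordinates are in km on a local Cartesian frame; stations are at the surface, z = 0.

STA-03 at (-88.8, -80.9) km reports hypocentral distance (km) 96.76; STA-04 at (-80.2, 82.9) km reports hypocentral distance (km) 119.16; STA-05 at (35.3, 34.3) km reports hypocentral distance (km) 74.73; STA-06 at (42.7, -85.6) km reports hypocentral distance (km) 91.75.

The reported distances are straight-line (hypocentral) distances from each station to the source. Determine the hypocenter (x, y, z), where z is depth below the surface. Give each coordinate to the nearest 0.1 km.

x ≈ -17.1 km, y ≈ -17.3 km, depth ≈ 13.3 km

Each station gives a sphere (x−x_i)² + (y−y_i)² + z² = d_i² (stations at z=0).
Subtracting the STA-03 sphere from STA-04 and STA-05: z² cancels, leaving linear equations in x and y:
17.2 x + 327.6 y = -5962.41
248.2 x + 230.4 y = -8229.75
Solving: x ≈ -17.096, y ≈ -17.303 km (keep extra digits for the depth step; rounded: -17.1, -17.3).
Then from the STA-03 sphere: z² = 96.76² − (x + 88.8)² − (y + 80.9)² with x = -17.096, y = -17.303, so z ≈ 13.284 ≈ 13.3 km.
Check against STA-06 (with the unrounded solution): distance 91.74 ≈ 91.75 km. ✓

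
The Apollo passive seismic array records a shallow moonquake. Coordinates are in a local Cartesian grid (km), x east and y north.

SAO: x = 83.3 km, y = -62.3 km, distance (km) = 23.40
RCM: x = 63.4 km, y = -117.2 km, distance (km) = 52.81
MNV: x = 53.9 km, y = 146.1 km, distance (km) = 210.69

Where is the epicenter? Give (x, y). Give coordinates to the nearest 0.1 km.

60.0 km east, -64.5 km north

Circle about each station: (x − 83.3)² + (y + 62.3)² = 23.40²; (x − 63.4)² + (y + 117.2)² = 52.81²; (x − 53.9)² + (y − 146.1)² = 210.69².
Subtracting the SAO equation from the RCM and MNV equations removes the quadratic terms:
-39.8 x − 109.8 y = 4693.88
-58.8 x + 416.8 y = -30412.48
Solving the 2×2 system: x ≈ 60.0, y ≈ -64.5 km.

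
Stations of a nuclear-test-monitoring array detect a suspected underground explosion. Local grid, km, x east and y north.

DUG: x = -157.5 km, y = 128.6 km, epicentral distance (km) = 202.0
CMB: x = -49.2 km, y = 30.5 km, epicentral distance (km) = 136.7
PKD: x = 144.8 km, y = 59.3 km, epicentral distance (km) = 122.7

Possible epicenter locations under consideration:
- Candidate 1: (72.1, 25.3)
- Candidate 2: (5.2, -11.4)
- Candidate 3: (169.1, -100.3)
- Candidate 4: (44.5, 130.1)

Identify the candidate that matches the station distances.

Candidate 4

For each candidate, compare |candidate − station| to the reported distance:
Candidate 1: residuals DUG 49.8, CMB 15.3, PKD 42.4 → max 49.8 km
Candidate 2: residuals DUG 12.6, CMB 68.0, PKD 33.8 → max 68.0 km
Candidate 3: residuals DUG 196.8, CMB 117.8, PKD 38.7 → max 196.8 km
Candidate 4: residuals DUG 0.0, CMB 0.0, PKD 0.1 → max 0.1 km
Only Candidate 4 has all residuals ≈ 0.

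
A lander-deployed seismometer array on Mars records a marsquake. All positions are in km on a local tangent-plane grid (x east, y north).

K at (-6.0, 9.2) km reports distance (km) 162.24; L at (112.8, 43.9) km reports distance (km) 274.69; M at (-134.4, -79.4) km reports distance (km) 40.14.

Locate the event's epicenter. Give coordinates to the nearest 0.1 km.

x ≈ -112.6 km, y ≈ -113.1 km

Circle about each station: (x + 6.0)² + (y − 9.2)² = 162.24²; (x − 112.8)² + (y − 43.9)² = 274.69²; (x + 134.4)² + (y + 79.4)² = 40.14².
Subtracting pairs of circle equations eliminates x²+y² and gives linear equations (the radical axes):
237.6 x + 69.4 y = -34602.37
-256.8 x − 177.2 y = 48957.68
Solving the 2×2 system: x ≈ -112.6, y ≈ -113.1 km.
Check against K (with the unrounded x, y): √((x + 6.0)²+(y − 9.2)²) = 162.24 ≈ 162.24 km. ✓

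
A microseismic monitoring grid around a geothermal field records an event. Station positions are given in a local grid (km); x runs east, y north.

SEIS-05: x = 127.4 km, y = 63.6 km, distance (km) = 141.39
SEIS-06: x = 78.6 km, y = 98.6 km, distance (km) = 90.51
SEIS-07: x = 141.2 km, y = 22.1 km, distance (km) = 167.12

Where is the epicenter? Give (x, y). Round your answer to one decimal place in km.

Circle about each station: (x − 127.4)² + (y − 63.6)² = 141.39²; (x − 78.6)² + (y − 98.6)² = 90.51²; (x − 141.2)² + (y − 22.1)² = 167.12².
Subtracting the SEIS-05 equation from the SEIS-06 and SEIS-07 equations removes the quadratic terms:
-97.6 x + 70.0 y = 7423.27
27.6 x − 83.0 y = -7787.83
Solving the 2×2 system: x ≈ -11.5, y ≈ 90.0 km.

-11.5 km east, 90.0 km north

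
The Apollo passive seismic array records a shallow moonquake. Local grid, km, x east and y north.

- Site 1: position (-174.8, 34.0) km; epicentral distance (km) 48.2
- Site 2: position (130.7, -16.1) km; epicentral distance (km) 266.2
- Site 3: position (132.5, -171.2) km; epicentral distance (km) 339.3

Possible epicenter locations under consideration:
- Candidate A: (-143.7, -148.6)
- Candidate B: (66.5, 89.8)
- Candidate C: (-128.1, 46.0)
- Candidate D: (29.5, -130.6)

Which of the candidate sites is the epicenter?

Candidate C

For each candidate, compare |candidate − station| to the reported distance:
Candidate A: residuals Site 1 137.0, Site 2 38.5, Site 3 62.2 → max 137.0 km
Candidate B: residuals Site 1 199.5, Site 2 142.4, Site 3 70.1 → max 199.5 km
Candidate C: residuals Site 1 0.0, Site 2 0.1, Site 3 0.1 → max 0.1 km
Candidate D: residuals Site 1 214.2, Site 2 113.4, Site 3 228.6 → max 228.6 km
Only Candidate C has all residuals ≈ 0.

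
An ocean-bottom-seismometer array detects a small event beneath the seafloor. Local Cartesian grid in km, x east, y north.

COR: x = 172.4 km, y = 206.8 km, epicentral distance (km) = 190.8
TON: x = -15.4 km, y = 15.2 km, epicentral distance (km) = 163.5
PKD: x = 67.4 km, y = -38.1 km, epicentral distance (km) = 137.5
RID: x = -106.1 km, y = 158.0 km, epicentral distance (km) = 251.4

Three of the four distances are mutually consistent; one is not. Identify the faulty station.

COR

Solve using three stations at a time. Using TON, PKD, RID (subtract circle equations pairwise → linear system) gives (x, y) ≈ (133.7, 82.4).
Distances from that point to each station vs reported:
  COR: calculated 130.3 vs reported 190.8 → residual 60.5 km
  TON: calculated 163.5 vs reported 163.5 → residual 0.0 km
  PKD: calculated 137.5 vs reported 137.5 → residual 0.0 km
  RID: calculated 251.4 vs reported 251.4 → residual 0.0 km
TON, PKD, RID are mutually consistent (residuals ≈ 0); COR is off by 60.5 km.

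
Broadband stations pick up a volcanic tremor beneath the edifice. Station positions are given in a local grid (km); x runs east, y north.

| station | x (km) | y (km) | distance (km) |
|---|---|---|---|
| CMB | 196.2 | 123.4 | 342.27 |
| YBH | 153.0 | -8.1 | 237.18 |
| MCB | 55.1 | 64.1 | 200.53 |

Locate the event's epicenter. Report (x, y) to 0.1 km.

(-68.0, -94.2)

Circle about each station: (x − 196.2)² + (y − 123.4)² = 342.27²; (x − 153.0)² + (y + 8.1)² = 237.18²; (x − 55.1)² + (y − 64.1)² = 200.53².
Subtracting the CMB equation from the YBH and MCB equations removes the quadratic terms:
-86.4 x − 263.0 y = 30647.01
-282.2 x − 118.6 y = 30359.29
Solving the 2×2 system: x ≈ -68.0, y ≈ -94.2 km.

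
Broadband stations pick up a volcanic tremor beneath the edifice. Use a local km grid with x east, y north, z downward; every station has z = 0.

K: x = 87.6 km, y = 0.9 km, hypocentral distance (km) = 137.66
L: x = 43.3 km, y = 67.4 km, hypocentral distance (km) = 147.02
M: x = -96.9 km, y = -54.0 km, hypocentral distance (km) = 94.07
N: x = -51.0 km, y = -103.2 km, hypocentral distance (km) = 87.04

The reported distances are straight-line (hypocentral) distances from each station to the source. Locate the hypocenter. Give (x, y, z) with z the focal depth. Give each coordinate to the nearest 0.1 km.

(-26.0, -46.8, 61.4)

Each station gives a sphere (x−x_i)² + (y−y_i)² + z² = d_i² (stations at z=0).
Subtracting the K sphere from L and M: z² cancels, leaving linear equations in x and y:
-88.6 x + 133.0 y = -3921.52
-369.0 x − 109.8 y = 14732.15
Solving: x ≈ -25.998, y ≈ -46.804 km (keep extra digits for the depth step; rounded: -26.0, -46.8).
Then from the K sphere: z² = 137.66² − (x − 87.6)² − (y − 0.9)² with x = -25.998, y = -46.804, so z ≈ 61.401 ≈ 61.4 km.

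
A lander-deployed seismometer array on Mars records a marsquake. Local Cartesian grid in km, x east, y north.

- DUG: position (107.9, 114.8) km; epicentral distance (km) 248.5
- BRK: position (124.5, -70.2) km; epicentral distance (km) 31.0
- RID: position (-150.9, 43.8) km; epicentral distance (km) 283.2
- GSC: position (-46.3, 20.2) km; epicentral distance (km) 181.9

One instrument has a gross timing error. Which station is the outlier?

Solve using three stations at a time. Using BRK, RID, GSC (subtract circle equations pairwise → linear system) gives (x, y) ≈ (99.3, -88.9).
Distances from that point to each station vs reported:
  DUG: calculated 203.9 vs reported 248.5 → residual 44.6 km
  BRK: calculated 31.3 vs reported 31.0 → residual 0.3 km
  RID: calculated 283.2 vs reported 283.2 → residual 0.0 km
  GSC: calculated 182.0 vs reported 181.9 → residual 0.1 km
BRK, RID, GSC are mutually consistent (residuals ≈ 0); DUG is off by 44.6 km.

DUG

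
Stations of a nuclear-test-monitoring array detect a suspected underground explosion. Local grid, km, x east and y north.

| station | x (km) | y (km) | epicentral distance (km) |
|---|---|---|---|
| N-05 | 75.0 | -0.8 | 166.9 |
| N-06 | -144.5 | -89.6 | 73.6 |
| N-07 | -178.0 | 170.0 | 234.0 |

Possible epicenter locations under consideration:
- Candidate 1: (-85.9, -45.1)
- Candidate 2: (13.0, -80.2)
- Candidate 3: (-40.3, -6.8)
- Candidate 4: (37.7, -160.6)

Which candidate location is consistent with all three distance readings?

Candidate 1

For each candidate, compare |candidate − station| to the reported distance:
Candidate 1: residuals N-05 0.0, N-06 0.0, N-07 0.0 → max 0.0 km
Candidate 2: residuals N-05 66.2, N-06 84.2, N-07 80.8 → max 84.2 km
Candidate 3: residuals N-05 51.4, N-06 59.5, N-07 9.9 → max 59.5 km
Candidate 4: residuals N-05 2.8, N-06 121.9, N-07 160.7 → max 160.7 km
Only Candidate 1 has all residuals ≈ 0.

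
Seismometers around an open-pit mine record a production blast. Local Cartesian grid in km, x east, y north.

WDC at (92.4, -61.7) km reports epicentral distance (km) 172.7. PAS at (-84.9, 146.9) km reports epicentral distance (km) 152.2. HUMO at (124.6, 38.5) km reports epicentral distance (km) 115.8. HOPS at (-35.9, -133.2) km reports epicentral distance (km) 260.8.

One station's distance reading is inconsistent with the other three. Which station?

Solve using three stations at a time. Using WDC, PAS, HOPS (subtract circle equations pairwise → linear system) gives (x, y) ≈ (62.4, 108.4).
Distances from that point to each station vs reported:
  WDC: calculated 172.7 vs reported 172.7 → residual 0.0 km
  PAS: calculated 152.2 vs reported 152.2 → residual 0.0 km
  HUMO: calculated 93.6 vs reported 115.8 → residual 22.2 km
  HOPS: calculated 260.8 vs reported 260.8 → residual 0.0 km
WDC, PAS, HOPS are mutually consistent (residuals ≈ 0); HUMO is off by 22.2 km.

HUMO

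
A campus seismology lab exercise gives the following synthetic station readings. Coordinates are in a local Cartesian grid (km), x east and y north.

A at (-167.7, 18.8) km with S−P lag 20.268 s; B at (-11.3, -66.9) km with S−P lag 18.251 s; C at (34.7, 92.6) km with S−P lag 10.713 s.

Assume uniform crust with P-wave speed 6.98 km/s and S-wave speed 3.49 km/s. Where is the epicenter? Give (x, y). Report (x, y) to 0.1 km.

(-32.0, 58.8)

Distance from S−P lag: d = Δt · v_P v_S / (v_P − v_S) = Δt · (6.98·3.49)/(6.98−3.49) ≈ 6.9800·Δt.
So d_A = 141.47, d_B = 127.39, d_C = 74.78 km.
Circle about each station: (x + 167.7)² + (y − 18.8)² = 141.47²; (x + 11.3)² + (y + 66.9)² = 127.39²; (x − 34.7)² + (y − 92.6)² = 74.78².
Subtracting pairs of circle equations eliminates x²+y² and gives linear equations (the radical axes):
312.8 x − 171.4 y = -20087.88
404.8 x + 147.6 y = -4276.17
Solving the 2×2 system: x ≈ -32.0, y ≈ 58.8 km.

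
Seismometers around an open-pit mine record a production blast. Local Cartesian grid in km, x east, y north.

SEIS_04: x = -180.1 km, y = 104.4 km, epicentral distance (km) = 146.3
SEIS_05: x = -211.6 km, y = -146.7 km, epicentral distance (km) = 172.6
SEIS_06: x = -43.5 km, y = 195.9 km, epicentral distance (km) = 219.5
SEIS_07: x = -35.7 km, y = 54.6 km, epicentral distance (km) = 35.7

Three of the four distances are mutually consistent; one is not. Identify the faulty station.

Solve using three stations at a time. Using SEIS_04, SEIS_05, SEIS_06 (subtract circle equations pairwise → linear system) gives (x, y) ≈ (-98.0, -16.7).
Distances from that point to each station vs reported:
  SEIS_04: calculated 146.3 vs reported 146.3 → residual 0.0 km
  SEIS_05: calculated 172.6 vs reported 172.6 → residual 0.0 km
  SEIS_06: calculated 219.5 vs reported 219.5 → residual 0.0 km
  SEIS_07: calculated 94.7 vs reported 35.7 → residual 59.0 km
SEIS_04, SEIS_05, SEIS_06 are mutually consistent (residuals ≈ 0); SEIS_07 is off by 59.0 km.

SEIS_07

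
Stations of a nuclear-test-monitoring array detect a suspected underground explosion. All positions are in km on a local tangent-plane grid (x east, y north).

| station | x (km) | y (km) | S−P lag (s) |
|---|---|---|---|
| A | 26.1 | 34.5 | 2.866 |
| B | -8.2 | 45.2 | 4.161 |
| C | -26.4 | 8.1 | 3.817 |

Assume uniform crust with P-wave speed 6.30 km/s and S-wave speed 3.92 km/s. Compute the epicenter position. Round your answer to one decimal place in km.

13.2 km east, 7.7 km north

Distance from S−P lag: d = Δt · v_P v_S / (v_P − v_S) = Δt · (6.30·3.92)/(6.30−3.92) ≈ 10.3765·Δt.
So d_A = 29.74, d_B = 43.18, d_C = 39.61 km.
Circle about each station: (x − 26.1)² + (y − 34.5)² = 29.74²; (x + 8.2)² + (y − 45.2)² = 43.18²; (x + 26.4)² + (y − 8.1)² = 39.61².
Subtracting the A equation from the B and C equations removes the quadratic terms:
-68.6 x + 21.4 y = -741.22
-105.0 x − 52.8 y = -1793.37
Solving the 2×2 system: x ≈ 13.2, y ≈ 7.7 km.
Check against A (with the unrounded x, y): √((x − 26.1)²+(y − 34.5)²) = 29.74 ≈ 29.74 km. ✓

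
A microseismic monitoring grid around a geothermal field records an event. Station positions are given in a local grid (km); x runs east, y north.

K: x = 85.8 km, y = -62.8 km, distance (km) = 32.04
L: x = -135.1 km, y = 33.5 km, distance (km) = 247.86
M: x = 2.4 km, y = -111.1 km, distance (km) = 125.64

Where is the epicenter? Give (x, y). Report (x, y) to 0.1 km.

102.9 km east, -35.7 km north

Circle about each station: (x − 85.8)² + (y + 62.8)² = 32.04²; (x + 135.1)² + (y − 33.5)² = 247.86²; (x − 2.4)² + (y + 111.1)² = 125.64².
Subtracting pairs of circle equations eliminates x²+y² and gives linear equations (the radical axes):
-441.8 x + 192.6 y = -52339.24
-166.8 x − 96.6 y = -13715.36
Solving the 2×2 system: x ≈ 102.9, y ≈ -35.7 km.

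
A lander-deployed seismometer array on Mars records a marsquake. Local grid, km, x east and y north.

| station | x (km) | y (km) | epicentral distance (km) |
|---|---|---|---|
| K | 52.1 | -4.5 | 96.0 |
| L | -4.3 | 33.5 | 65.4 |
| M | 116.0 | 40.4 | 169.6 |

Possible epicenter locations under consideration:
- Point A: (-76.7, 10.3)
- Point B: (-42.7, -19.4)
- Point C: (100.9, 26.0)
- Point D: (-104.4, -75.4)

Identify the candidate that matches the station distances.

For each candidate, compare |candidate − station| to the reported distance:
Point A: residuals K 33.6, L 10.6, M 25.4 → max 33.6 km
Point B: residuals K 0.0, L 0.0, M 0.0 → max 0.0 km
Point C: residuals K 38.5, L 40.1, M 148.7 → max 148.7 km
Point D: residuals K 75.8, L 82.5, M 79.4 → max 82.5 km
Only Point B has all residuals ≈ 0.

Point B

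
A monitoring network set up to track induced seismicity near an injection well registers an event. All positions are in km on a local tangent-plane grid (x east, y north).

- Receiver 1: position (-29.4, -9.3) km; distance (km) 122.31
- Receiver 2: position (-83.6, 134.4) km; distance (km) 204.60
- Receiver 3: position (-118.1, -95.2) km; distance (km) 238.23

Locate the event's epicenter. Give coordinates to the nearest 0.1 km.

Circle about each station: (x + 29.4)² + (y + 9.3)² = 122.31²; (x + 83.6)² + (y − 134.4)² = 204.60²; (x + 118.1)² + (y + 95.2)² = 238.23².
Subtracting the Receiver 1 equation from the Receiver 2 and Receiver 3 equations removes the quadratic terms:
-108.4 x + 287.4 y = -2799.95
-177.4 x − 171.8 y = -19734.00
Solving the 2×2 system: x ≈ 88.4, y ≈ 23.6 km.

(88.4, 23.6)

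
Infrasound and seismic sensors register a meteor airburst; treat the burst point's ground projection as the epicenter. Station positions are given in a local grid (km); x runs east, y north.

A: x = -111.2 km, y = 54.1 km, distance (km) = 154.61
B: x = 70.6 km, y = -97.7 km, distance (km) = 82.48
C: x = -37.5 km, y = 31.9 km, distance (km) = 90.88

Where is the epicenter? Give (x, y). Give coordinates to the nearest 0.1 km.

Circle about each station: (x + 111.2)² + (y − 54.1)² = 154.61²; (x − 70.6)² + (y + 97.7)² = 82.48²; (x + 37.5)² + (y − 31.9)² = 90.88².
Subtracting the A equation from the B and C equations removes the quadratic terms:
363.6 x − 303.6 y = 16338.70
147.4 x − 44.4 y = 2776.69
Solving the 2×2 system: x ≈ 4.1, y ≈ -48.9 km.
Check against A (with the unrounded x, y): √((x + 111.2)²+(y − 54.1)²) = 154.61 ≈ 154.61 km. ✓

x ≈ 4.1 km, y ≈ -48.9 km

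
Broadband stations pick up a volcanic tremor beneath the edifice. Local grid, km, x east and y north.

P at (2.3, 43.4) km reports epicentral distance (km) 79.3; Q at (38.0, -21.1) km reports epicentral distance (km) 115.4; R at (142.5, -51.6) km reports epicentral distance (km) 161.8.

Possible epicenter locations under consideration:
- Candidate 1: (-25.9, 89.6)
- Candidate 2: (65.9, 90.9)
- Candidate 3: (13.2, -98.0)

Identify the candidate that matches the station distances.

For each candidate, compare |candidate − station| to the reported distance:
Candidate 1: residuals P 25.2, Q 12.4, R 58.0 → max 58.0 km
Candidate 2: residuals P 0.1, Q 0.0, R 0.0 → max 0.1 km
Candidate 3: residuals P 62.5, Q 34.6, R 24.4 → max 62.5 km
Only Candidate 2 has all residuals ≈ 0.

Candidate 2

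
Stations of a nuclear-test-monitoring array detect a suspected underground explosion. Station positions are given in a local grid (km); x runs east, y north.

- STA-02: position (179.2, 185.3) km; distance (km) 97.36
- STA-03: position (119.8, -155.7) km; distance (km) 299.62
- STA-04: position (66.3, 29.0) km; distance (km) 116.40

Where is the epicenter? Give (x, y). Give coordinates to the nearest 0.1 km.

91.7 km east, 142.6 km north

Circle about each station: (x − 179.2)² + (y − 185.3)² = 97.36²; (x − 119.8)² + (y + 155.7)² = 299.62²; (x − 66.3)² + (y − 29.0)² = 116.40².
Subtracting the STA-02 equation from the STA-03 and STA-04 equations removes the quadratic terms:
-118.8 x − 682.0 y = -108147.37
-225.8 x − 312.6 y = -65282.03
Solving the 2×2 system: x ≈ 91.7, y ≈ 142.6 km.
Check against STA-02 (with the unrounded x, y): √((x − 179.2)²+(y − 185.3)²) = 97.37 ≈ 97.36 km. ✓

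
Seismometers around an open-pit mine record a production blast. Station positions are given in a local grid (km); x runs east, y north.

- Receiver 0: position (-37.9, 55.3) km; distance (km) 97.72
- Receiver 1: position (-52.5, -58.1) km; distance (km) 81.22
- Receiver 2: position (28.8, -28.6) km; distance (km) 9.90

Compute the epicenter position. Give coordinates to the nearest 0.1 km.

Circle about each station: (x + 37.9)² + (y − 55.3)² = 97.72²; (x + 52.5)² + (y + 58.1)² = 81.22²; (x − 28.8)² + (y + 28.6)² = 9.90².
Subtracting the Receiver 0 equation from the Receiver 1 and Receiver 2 equations removes the quadratic terms:
-29.2 x − 226.8 y = 4589.87
133.4 x − 167.8 y = 6604.09
Solving the 2×2 system: x ≈ 20.7, y ≈ -22.9 km.

(20.7, -22.9)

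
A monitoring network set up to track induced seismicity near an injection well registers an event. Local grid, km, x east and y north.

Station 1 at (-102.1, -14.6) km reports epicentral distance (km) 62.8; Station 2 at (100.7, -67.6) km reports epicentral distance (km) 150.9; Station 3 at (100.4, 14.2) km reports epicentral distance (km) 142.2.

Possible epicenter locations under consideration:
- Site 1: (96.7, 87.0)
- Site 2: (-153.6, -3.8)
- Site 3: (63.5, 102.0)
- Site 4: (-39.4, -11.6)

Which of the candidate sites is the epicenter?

Site 4

For each candidate, compare |candidate − station| to the reported distance:
Site 1: residuals Station 1 160.5, Station 2 3.8, Station 3 69.3 → max 160.5 km
Site 2: residuals Station 1 10.2, Station 2 111.3, Station 3 112.4 → max 112.4 km
Site 3: residuals Station 1 139.7, Station 2 22.7, Station 3 47.0 → max 139.7 km
Site 4: residuals Station 1 0.0, Station 2 0.0, Station 3 0.0 → max 0.0 km
Only Site 4 has all residuals ≈ 0.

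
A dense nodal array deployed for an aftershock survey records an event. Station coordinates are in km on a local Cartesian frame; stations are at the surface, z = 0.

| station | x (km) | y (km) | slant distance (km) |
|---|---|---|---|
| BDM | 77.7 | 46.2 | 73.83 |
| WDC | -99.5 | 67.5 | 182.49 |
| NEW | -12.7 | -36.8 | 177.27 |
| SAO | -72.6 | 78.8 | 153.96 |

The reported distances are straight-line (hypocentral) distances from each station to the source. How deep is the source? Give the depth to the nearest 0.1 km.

Each station gives a sphere (x−x_i)² + (y−y_i)² + z² = d_i² (stations at z=0).
Subtracting the BDM sphere from WDC and NEW: z² cancels, leaving linear equations in x and y:
-354.4 x + 42.6 y = -21566.96
-180.8 x − 166.0 y = -32629.98
Solving: x ≈ 74.703, y ≈ 115.203 km (keep extra digits for the depth step; rounded: 74.7, 115.2).
Then from the BDM sphere: z² = 73.83² − (x − 77.7)² − (y − 46.2)² with x = 74.703, y = 115.203, so z ≈ 26.086 ≈ 26.1 km.

z ≈ 26.1 km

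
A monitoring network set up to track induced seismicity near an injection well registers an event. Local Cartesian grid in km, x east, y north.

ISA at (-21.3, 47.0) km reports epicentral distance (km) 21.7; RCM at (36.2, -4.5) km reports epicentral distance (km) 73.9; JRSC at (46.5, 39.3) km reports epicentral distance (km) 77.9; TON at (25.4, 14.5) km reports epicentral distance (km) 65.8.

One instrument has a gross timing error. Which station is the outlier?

Solve using three stations at a time. Using ISA, RCM, JRSC (subtract circle equations pairwise → linear system) gives (x, y) ≈ (-30.5, 27.4).
Distances from that point to each station vs reported:
  ISA: calculated 21.7 vs reported 21.7 → residual 0.0 km
  RCM: calculated 73.9 vs reported 73.9 → residual 0.0 km
  JRSC: calculated 77.9 vs reported 77.9 → residual 0.0 km
  TON: calculated 57.3 vs reported 65.8 → residual 8.5 km
ISA, RCM, JRSC are mutually consistent (residuals ≈ 0); TON is off by 8.5 km.

TON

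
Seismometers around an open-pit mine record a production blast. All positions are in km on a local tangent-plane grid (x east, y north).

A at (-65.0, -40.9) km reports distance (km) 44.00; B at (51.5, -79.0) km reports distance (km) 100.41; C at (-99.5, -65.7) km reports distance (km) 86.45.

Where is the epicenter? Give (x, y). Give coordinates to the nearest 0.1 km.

x ≈ -27.8 km, y ≈ -17.4 km

Circle about each station: (x + 65.0)² + (y + 40.9)² = 44.00²; (x − 51.5)² + (y + 79.0)² = 100.41²; (x + 99.5)² + (y + 65.7)² = 86.45².
Subtracting pairs of circle equations eliminates x²+y² and gives linear equations (the radical axes):
233.0 x − 76.2 y = -5150.73
-69.0 x − 49.6 y = 2781.33
Solving the 2×2 system: x ≈ -27.8, y ≈ -17.4 km.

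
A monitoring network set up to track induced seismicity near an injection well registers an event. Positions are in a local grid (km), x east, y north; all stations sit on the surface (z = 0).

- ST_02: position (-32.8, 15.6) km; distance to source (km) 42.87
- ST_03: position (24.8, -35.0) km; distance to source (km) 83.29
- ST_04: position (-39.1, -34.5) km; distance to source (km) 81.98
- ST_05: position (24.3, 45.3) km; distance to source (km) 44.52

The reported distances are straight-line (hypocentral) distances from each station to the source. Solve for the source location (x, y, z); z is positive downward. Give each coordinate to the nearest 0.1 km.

x ≈ -8.3 km, y ≈ 35.8 km, depth ≈ 28.8 km

Each station gives a sphere (x−x_i)² + (y−y_i)² + z² = d_i² (stations at z=0).
Subtracting the ST_02 sphere from ST_03 and ST_04: z² cancels, leaving linear equations in x and y:
115.2 x − 101.2 y = -4578.55
-12.6 x − 100.2 y = -3483.02
Solving: x ≈ -8.292, y ≈ 35.803 km (keep extra digits for the depth step; rounded: -8.3, 35.8).
Then from the ST_02 sphere: z² = 42.87² − (x + 32.8)² − (y − 15.6)² with x = -8.292, y = 35.803, so z ≈ 28.793 ≈ 28.8 km.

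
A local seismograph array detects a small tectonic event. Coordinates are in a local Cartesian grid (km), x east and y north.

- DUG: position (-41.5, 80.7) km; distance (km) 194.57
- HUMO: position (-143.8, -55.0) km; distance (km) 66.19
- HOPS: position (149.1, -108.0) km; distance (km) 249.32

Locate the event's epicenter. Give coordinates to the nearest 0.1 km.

Circle about each station: (x + 41.5)² + (y − 80.7)² = 194.57²; (x + 143.8)² + (y + 55.0)² = 66.19²; (x − 149.1)² + (y + 108.0)² = 249.32².
Subtracting pairs of circle equations eliminates x²+y² and gives linear equations (the radical axes):
-204.6 x − 271.4 y = 48945.07
381.2 x − 377.4 y = 1357.09
Solving the 2×2 system: x ≈ -100.2, y ≈ -104.8 km.

-100.2 km east, -104.8 km north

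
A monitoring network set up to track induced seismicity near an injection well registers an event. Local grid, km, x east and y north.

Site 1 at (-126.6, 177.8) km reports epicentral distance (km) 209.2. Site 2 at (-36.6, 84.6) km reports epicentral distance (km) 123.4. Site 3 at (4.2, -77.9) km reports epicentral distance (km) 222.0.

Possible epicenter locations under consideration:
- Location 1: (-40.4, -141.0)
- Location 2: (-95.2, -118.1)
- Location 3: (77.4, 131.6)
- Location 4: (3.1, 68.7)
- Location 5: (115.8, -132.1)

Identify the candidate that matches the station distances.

Location 3

For each candidate, compare |candidate − station| to the reported distance:
Location 1: residuals Site 1 121.0, Site 2 102.2, Site 3 144.7 → max 144.7 km
Location 2: residuals Site 1 88.4, Site 2 87.6, Site 3 114.8 → max 114.8 km
Location 3: residuals Site 1 0.0, Site 2 0.1, Site 3 0.1 → max 0.1 km
Location 4: residuals Site 1 39.7, Site 2 80.6, Site 3 75.4 → max 80.6 km
Location 5: residuals Site 1 184.2, Site 2 141.5, Site 3 97.9 → max 184.2 km
Only Location 3 has all residuals ≈ 0.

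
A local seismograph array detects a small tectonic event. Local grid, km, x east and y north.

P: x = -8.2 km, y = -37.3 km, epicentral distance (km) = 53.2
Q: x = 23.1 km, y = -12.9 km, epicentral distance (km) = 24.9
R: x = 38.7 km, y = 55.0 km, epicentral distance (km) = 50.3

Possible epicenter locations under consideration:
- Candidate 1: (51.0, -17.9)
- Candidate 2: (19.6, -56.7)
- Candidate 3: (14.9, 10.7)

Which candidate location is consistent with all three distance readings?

For each candidate, compare |candidate − station| to the reported distance:
Candidate 1: residuals P 9.1, Q 3.4, R 23.6 → max 23.6 km
Candidate 2: residuals P 19.3, Q 19.0, R 63.0 → max 63.0 km
Candidate 3: residuals P 0.1, Q 0.1, R 0.0 → max 0.1 km
Only Candidate 3 has all residuals ≈ 0.

Candidate 3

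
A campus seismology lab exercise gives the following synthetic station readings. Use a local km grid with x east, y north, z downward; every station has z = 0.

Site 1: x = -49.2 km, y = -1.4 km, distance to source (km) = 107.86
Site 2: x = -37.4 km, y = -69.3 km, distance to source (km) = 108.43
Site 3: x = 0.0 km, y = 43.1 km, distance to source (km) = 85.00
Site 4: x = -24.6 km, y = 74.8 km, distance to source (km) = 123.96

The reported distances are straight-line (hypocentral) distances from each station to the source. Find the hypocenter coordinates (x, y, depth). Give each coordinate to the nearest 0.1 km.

Each station gives a sphere (x−x_i)² + (y−y_i)² + z² = d_i² (stations at z=0).
Subtracting the Site 1 sphere from Site 2 and Site 3: z² cancels, leaving linear equations in x and y:
23.6 x − 135.8 y = 3655.36
98.4 x + 89.0 y = 3843.79
Solving: x ≈ 54.796, y ≈ -17.395 km (keep extra digits for the depth step; rounded: 54.8, -17.4).
Then from the Site 1 sphere: z² = 107.86² − (x + 49.2)² − (y + 1.4)² with x = 54.796, y = -17.395, so z ≈ 23.723 ≈ 23.7 km.

(54.8, -17.4, 23.7)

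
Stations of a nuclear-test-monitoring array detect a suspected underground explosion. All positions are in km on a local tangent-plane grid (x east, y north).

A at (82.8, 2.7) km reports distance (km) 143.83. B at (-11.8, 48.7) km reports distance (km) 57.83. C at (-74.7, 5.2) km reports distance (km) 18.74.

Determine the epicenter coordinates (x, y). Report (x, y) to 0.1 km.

Circle about each station: (x − 82.8)² + (y − 2.7)² = 143.83²; (x + 11.8)² + (y − 48.7)² = 57.83²; (x + 74.7)² + (y − 5.2)² = 18.74².
Subtracting pairs of circle equations eliminates x²+y² and gives linear equations (the radical axes):
-189.2 x + 92.0 y = 12990.56
-315.0 x + 5.0 y = 19079.88
Solving the 2×2 system: x ≈ -60.3, y ≈ 17.2 km.

x ≈ -60.3 km, y ≈ 17.2 km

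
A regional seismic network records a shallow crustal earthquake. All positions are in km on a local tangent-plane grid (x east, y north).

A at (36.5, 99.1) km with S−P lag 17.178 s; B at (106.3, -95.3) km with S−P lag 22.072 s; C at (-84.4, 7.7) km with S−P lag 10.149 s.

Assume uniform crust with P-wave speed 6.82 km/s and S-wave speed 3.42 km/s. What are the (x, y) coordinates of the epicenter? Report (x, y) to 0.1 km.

x ≈ -16.2 km, y ≈ -6.3 km

Distance from S−P lag: d = Δt · v_P v_S / (v_P − v_S) = Δt · (6.82·3.42)/(6.82−3.42) ≈ 6.8601·Δt.
So d_A = 117.84, d_B = 151.42, d_C = 69.62 km.
Circle about each station: (x − 36.5)² + (y − 99.1)² = 117.84²; (x − 106.3)² + (y + 95.3)² = 151.42²; (x + 84.4)² + (y − 7.7)² = 69.62².
Subtracting the A equation from the B and C equations removes the quadratic terms:
139.6 x − 388.8 y = 186.97
-241.8 x − 182.8 y = 5068.91
Solving the 2×2 system: x ≈ -16.2, y ≈ -6.3 km.
Check against A (with the unrounded x, y): √((x − 36.5)²+(y − 99.1)²) = 117.84 ≈ 117.84 km. ✓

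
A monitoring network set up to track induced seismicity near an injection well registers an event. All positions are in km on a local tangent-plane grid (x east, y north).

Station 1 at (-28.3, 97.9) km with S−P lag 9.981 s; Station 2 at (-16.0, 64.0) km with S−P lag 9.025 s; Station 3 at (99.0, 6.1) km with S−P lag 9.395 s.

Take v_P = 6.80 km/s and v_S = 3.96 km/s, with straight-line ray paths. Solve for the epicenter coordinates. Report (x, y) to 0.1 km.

Distance from S−P lag: d = Δt · v_P v_S / (v_P − v_S) = Δt · (6.80·3.96)/(6.80−3.96) ≈ 9.4817·Δt.
So d_Station 1 = 94.64, d_Station 2 = 85.57, d_Station 3 = 89.08 km.
Circle about each station: (x + 28.3)² + (y − 97.9)² = 94.64²; (x + 16.0)² + (y − 64.0)² = 85.57²; (x − 99.0)² + (y − 6.1)² = 89.08².
Subtracting the Station 1 equation from the Station 2 and Station 3 equations removes the quadratic terms:
24.6 x − 67.8 y = -4398.80
254.6 x − 183.6 y = 474.39
Solving the 2×2 system: x ≈ 65.9, y ≈ 88.8 km.
Check against Station 1 (with the unrounded x, y): √((x + 28.3)²+(y − 97.9)²) = 94.63 ≈ 94.64 km. ✓

(65.9, 88.8)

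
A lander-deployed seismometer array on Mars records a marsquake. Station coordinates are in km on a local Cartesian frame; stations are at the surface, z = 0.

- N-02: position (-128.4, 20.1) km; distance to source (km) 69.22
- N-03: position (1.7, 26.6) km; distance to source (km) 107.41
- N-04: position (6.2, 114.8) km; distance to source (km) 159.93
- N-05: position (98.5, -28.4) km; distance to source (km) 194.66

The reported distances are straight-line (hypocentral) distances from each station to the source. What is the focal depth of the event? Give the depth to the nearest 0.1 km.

z ≈ 50.6 km

Each station gives a sphere (x−x_i)² + (y−y_i)² + z² = d_i² (stations at z=0).
Subtracting the N-02 sphere from N-03 and N-04: z² cancels, leaving linear equations in x and y:
260.2 x + 13.0 y = -22925.62
269.2 x + 189.4 y = -24459.29
Solving: x ≈ -87.897, y ≈ -4.210 km (keep extra digits for the depth step; rounded: -87.9, -4.2).
Then from the N-02 sphere: z² = 69.22² − (x + 128.4)² − (y − 20.1)² with x = -87.897, y = -4.210, so z ≈ 50.596 ≈ 50.6 km.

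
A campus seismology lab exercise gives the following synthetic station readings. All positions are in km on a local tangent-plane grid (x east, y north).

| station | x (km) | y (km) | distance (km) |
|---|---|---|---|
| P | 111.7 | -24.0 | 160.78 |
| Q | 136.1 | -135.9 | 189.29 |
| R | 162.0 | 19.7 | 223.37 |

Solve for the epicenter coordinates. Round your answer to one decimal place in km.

(-41.9, -71.5)

Circle about each station: (x − 111.7)² + (y + 24.0)² = 160.78²; (x − 136.1)² + (y + 135.9)² = 189.29²; (x − 162.0)² + (y − 19.7)² = 223.37².
Subtracting the P equation from the Q and R equations removes the quadratic terms:
48.8 x − 223.8 y = 13958.63
100.6 x + 87.4 y = -10464.75
Solving the 2×2 system: x ≈ -41.9, y ≈ -71.5 km.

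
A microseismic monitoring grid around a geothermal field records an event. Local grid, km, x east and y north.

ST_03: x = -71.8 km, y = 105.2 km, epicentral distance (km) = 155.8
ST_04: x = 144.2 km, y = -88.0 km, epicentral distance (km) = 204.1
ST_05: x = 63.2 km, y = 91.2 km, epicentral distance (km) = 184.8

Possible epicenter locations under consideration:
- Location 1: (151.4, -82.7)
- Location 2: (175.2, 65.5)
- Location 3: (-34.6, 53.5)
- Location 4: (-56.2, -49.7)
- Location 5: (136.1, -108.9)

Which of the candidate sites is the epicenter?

For each candidate, compare |candidate − station| to the reported distance:
Location 1: residuals ST_03 136.0, ST_04 195.2, ST_05 10.2 → max 195.2 km
Location 2: residuals ST_03 94.4, ST_04 47.5, ST_05 69.9 → max 94.4 km
Location 3: residuals ST_03 92.1, ST_04 23.9, ST_05 80.0 → max 92.1 km
Location 4: residuals ST_03 0.1, ST_04 0.1, ST_05 0.1 → max 0.1 km
Location 5: residuals ST_03 142.6, ST_04 181.7, ST_05 28.2 → max 181.7 km
Only Location 4 has all residuals ≈ 0.

Location 4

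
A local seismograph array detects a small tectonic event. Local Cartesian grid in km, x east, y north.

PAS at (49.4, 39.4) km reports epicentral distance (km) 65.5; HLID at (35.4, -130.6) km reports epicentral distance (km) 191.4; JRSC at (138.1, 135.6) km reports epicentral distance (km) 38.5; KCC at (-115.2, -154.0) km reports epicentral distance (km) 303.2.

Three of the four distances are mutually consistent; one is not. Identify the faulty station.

Solve using three stations at a time. Using PAS, HLID, KCC (subtract circle equations pairwise → linear system) gives (x, y) ≈ (114.8, 43.6).
Distances from that point to each station vs reported:
  PAS: calculated 65.5 vs reported 65.5 → residual 0.0 km
  HLID: calculated 191.4 vs reported 191.4 → residual 0.0 km
  JRSC: calculated 94.9 vs reported 38.5 → residual 56.4 km
  KCC: calculated 303.2 vs reported 303.2 → residual 0.0 km
PAS, HLID, KCC are mutually consistent (residuals ≈ 0); JRSC is off by 56.4 km.

JRSC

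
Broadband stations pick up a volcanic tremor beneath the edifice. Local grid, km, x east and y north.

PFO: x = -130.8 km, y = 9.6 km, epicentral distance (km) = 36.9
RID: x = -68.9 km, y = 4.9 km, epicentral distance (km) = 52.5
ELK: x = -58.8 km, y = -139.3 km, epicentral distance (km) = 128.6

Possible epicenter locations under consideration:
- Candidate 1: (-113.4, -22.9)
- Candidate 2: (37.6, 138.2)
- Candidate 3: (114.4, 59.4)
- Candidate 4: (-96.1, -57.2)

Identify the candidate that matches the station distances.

Candidate 1

For each candidate, compare |candidate − station| to the reported distance:
Candidate 1: residuals PFO 0.0, RID 0.0, ELK 0.0 → max 0.0 km
Candidate 2: residuals PFO 175.0, RID 118.1, ELK 165.2 → max 175.0 km
Candidate 3: residuals PFO 213.3, RID 138.7, ELK 135.0 → max 213.3 km
Candidate 4: residuals PFO 38.4, RID 15.3, ELK 38.4 → max 38.4 km
Only Candidate 1 has all residuals ≈ 0.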